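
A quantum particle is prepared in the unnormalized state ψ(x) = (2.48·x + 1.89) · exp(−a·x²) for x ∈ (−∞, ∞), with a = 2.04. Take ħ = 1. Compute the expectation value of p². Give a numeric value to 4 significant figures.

p² ψ = −ħ² d²ψ/dx²; ⟨p²⟩ = −ħ² ∫ ψ*·ψ'' dx / ∫|ψ|² dx.
Expand each integrand as polynomial × e^(−2ax²) and use ∫x^(2j)·e^(−2ax²) dx = (2j−1)!!/(4a)^j · √(π/(2a)), odd powers → 0; here √(π/(2a)) = 0.87750. Differentiate with the product rule, d/dx e^(−ax²) = −2ax·e^(−ax²).
State is unnormalized: ∫|ψ|² dx = 3.7959, and ∫ψ*·(−ħ² ψ'') dx = 10.442, so ⟨p²⟩ = 10.442 / 3.7959.
⟨p²⟩ = 2.7509.

2.751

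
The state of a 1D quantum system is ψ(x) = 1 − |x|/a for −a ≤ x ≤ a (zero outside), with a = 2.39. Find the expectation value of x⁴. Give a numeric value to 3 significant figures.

0.932

⟨x⁴⟩ = ∫ x⁴·|ψ|² dx / ∫|ψ|² dx (integrals over the domain).
ψ is even, so ∫ over [−a, a] = 2∫₀ᵃ with ψ = 1 − x/a there: ∫₀ᵃ (1 − x/a)² dx = a/3, ∫₀ᵃ x²(1 − x/a)² dx = a³/30, ∫₀ᵃ x⁴(1 − x/a)² dx = a⁵/105.
State is unnormalized: ∫|ψ|² dx = 1.5933, and ∫ψ*·x⁴·ψ dx = 1.4854, so ⟨x⁴⟩ = 1.4854 / 1.5933.
⟨x⁴⟩ = 0.93223.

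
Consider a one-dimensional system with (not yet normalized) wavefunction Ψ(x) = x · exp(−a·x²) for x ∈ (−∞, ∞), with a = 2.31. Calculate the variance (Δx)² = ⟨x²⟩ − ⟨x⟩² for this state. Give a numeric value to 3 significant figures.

Compute ⟨x⟩ and ⟨x²⟩ separately, then (Δx)² = ⟨x²⟩ − ⟨x⟩².
Expand each integrand as polynomial × e^(−2ax²) and use ∫x^(2j)·e^(−2ax²) dx = (2j−1)!!/(4a)^j · √(π/(2a)), odd powers → 0; here √(π/(2a)) = 0.82462.
Normalization: ∫|Ψ|² dx = 0.089245.
⟨x⟩ = 0.0000 and ⟨x²⟩ = 0.32468.
(Δx)² = 0.32468 − (0.0000)² = 0.32468.

0.325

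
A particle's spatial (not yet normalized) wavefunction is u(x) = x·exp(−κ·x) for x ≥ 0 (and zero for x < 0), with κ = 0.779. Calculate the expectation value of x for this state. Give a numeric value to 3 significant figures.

1.93

⟨x⟩ = ∫ x·|u|² dx / ∫|u|² dx (integrals over the domain).
Every integrand reduces to terms xʲ·e^(−2κx) on [0, ∞); use ∫₀^∞ xʲ·e^(−2κx) dx = j!/(2κ)^(j+1).
State is unnormalized: ∫|u|² dx = 0.52884, and ∫u*·x·u dx = 1.0183, so ⟨x⟩ = 1.0183 / 0.52884.
⟨x⟩ = 1.9255.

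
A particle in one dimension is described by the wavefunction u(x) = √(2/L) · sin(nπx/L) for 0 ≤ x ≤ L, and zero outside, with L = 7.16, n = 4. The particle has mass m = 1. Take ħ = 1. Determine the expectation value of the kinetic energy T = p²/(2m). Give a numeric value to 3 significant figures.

T = −(ħ²/2m) d²/dx², so ⟨T⟩ = −(ħ²/2m) ∫ u*·u'' dx; with m = 1.
d/dx sin(nπx/L) = (nπ/L)·cos(nπx/L) and d²/dx² sin(nπx/L) = −(nπ/L)²·sin(nπx/L); on 0 ≤ x ≤ L, ∫sin²(nπx/L) dx = L/2 and ∫sin(nπx/L)·cos(nπx/L) dx = 0.
⟨T⟩ = 1.5402.

1.54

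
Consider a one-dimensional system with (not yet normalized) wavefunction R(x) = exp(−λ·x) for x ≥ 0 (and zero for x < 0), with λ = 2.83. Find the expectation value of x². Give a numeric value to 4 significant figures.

⟨x²⟩ = ∫ x²·|R|² dx / ∫|R|² dx (integrals over the domain).
Every integrand reduces to terms xʲ·e^(−2λx) on [0, ∞); use ∫₀^∞ xʲ·e^(−2λx) dx = j!/(2λ)^(j+1).
State is unnormalized: ∫|R|² dx = 0.17668, and ∫R*·x²·R dx = 0.011030, so ⟨x²⟩ = 0.011030 / 0.17668.
⟨x²⟩ = 0.062431.

0.06243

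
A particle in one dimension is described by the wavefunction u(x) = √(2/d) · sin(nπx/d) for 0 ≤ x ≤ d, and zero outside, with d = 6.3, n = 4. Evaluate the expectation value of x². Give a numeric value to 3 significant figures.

13.1

⟨x²⟩ = ∫ x²·|u|² dx (integrals over the domain).
With sin²θ = (1 − cos2θ)/2 on 0 ≤ x ≤ d: ∫sin²(nπx/d) dx = d/2, ∫x·sin²(nπx/d) dx = d²/4, ∫x²·sin²(nπx/d) dx = d³·(1/6 − 1/(4n²π²)); higher powers xᵏ the same way, integrating xᵏ·cos(2nπx/d) by parts.
⟨x²⟩ = 13.104.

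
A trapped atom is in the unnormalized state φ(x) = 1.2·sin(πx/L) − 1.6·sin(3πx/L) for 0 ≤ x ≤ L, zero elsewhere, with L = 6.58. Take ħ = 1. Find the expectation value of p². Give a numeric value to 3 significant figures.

p² φ = −ħ² d²φ/dx²; ⟨p²⟩ = −ħ² ∫ φ*·φ'' dx / ∫|φ|² dx.
d²/dx² sin(jπx/L) = −(jπ/L)²·sin(jπx/L); on 0 ≤ x ≤ L, ∫sin²(jπx/L) dx = L/2 and ∫sin(jπx/L)·sin(lπx/L) dx = 0 for j ≠ l, so only diagonal terms survive in ∫|φ|² and ∫φ·φ″; ∫φ·φ′ dx = [φ²/2] between the walls = 0.
State is unnormalized: ∫|φ|² dx = 13.160, and ∫φ*·(−ħ² φ'') dx = 18.359, so ⟨p²⟩ = 18.359 / 13.160.
⟨p²⟩ = 1.3951.

1.40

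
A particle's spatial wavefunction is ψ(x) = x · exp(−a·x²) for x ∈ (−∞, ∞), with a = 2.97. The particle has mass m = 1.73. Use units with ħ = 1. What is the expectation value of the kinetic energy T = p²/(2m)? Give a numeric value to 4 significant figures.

2.575

T = −(ħ²/2m) d²/dx², so ⟨T⟩ = −(ħ²/2m) ∫ ψ*·ψ'' dx / ∫|ψ|² dx; with m = 1.73.
Expand each integrand as polynomial × e^(−2ax²) and use ∫x^(2j)·e^(−2ax²) dx = (2j−1)!!/(4a)^j · √(π/(2a)), odd powers → 0; here √(π/(2a)) = 0.72725. Differentiate with the product rule, d/dx e^(−ax²) = −2ax·e^(−ax²).
State is unnormalized: ∫|ψ|² dx = 0.061216, and ∫ψ*·(−ħ²/2m · ψ'') dx = 0.15764, so ⟨T⟩ = 0.15764 / 0.061216.
⟨T⟩ = 2.5751.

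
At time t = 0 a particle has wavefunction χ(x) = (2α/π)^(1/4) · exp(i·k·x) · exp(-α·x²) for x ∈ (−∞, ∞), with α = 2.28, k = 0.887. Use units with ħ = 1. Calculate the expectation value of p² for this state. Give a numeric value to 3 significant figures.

3.07

p² χ = −ħ² d²χ/dx²; ⟨p²⟩ = −ħ² ∫ χ*·χ'' dx.
Gaussian moments: ∫x^(2j)·e^(−2αx²) dx = (2j−1)!!/(4α)^j · √(π/(2α)), odd powers integrate to 0; here √(π/(2α)) = 0.83003. Derivatives: χ′ = (ik − 2αx)·χ, χ″ = ((ik − 2αx)² − 2α)·χ; the odd-in-x pieces drop out.
⟨p²⟩ = 3.0668.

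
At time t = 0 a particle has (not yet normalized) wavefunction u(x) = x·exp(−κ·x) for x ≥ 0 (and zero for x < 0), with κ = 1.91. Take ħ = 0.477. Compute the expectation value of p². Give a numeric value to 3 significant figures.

0.830

p² u = −ħ² d²u/dx²; ⟨p²⟩ = −ħ² ∫ u*·u'' dx / ∫|u|² dx.
Differentiate x·exp(−κ·x) with the product rule; every integrand then reduces to terms xʲ·e^(−2κx) on [0, ∞), with ∫₀^∞ xʲ·e^(−2κx) dx = j!/(2κ)^(j+1).
State is unnormalized: ∫|u|² dx = 0.035879, and ∫u*·(−ħ² u'') dx = 0.029781, so ⟨p²⟩ = 0.029781 / 0.035879.
⟨p²⟩ = 0.83005.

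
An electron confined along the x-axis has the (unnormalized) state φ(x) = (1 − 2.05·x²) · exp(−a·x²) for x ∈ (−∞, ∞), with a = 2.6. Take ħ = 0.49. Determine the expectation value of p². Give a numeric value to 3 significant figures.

p² φ = −ħ² d²φ/dx²; ⟨p²⟩ = −ħ² ∫ φ*·φ'' dx / ∫|φ|² dx.
Expand each integrand as polynomial × e^(−2ax²) and use ∫x^(2j)·e^(−2ax²) dx = (2j−1)!!/(4a)^j · √(π/(2a)), odd powers → 0; here √(π/(2a)) = 0.77727. Differentiate with the product rule, d/dx e^(−ax²) = −2ax·e^(−ax²).
State is unnormalized: ∫|φ|² dx = 0.56145, and ∫φ*·(−ħ² φ'') dx = 0.80848, so ⟨p²⟩ = 0.80848 / 0.56145.
⟨p²⟩ = 1.4400.

1.44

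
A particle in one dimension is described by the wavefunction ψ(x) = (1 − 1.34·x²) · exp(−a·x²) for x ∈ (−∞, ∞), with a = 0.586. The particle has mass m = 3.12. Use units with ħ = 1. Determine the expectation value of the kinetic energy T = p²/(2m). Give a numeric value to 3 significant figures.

0.497

T = −(ħ²/2m) d²/dx², so ⟨T⟩ = −(ħ²/2m) ∫ ψ*·ψ'' dx / ∫|ψ|² dx; with m = 3.12.
Expand each integrand as polynomial × e^(−2ax²) and use ∫x^(2j)·e^(−2ax²) dx = (2j−1)!!/(4a)^j · √(π/(2a)), odd powers → 0; here √(π/(2a)) = 1.6372. Differentiate with the product rule, d/dx e^(−ax²) = −2ax·e^(−ax²).
State is unnormalized: ∫|ψ|² dx = 1.3705, and ∫ψ*·(−ħ²/2m · ψ'') dx = 0.68128, so ⟨T⟩ = 0.68128 / 1.3705.
⟨T⟩ = 0.49710.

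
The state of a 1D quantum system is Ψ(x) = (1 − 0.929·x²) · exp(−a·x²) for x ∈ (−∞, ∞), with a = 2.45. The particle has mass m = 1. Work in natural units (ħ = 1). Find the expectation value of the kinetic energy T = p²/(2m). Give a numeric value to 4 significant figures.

T = −(ħ²/2m) d²/dx², so ⟨T⟩ = −(ħ²/2m) ∫ Ψ*·Ψ'' dx / ∫|Ψ|² dx; with m = 1.
Expand each integrand as polynomial × e^(−2ax²) and use ∫x^(2j)·e^(−2ax²) dx = (2j−1)!!/(4a)^j · √(π/(2a)), odd powers → 0; here √(π/(2a)) = 0.80071. Differentiate with the product rule, d/dx e^(−ax²) = −2ax·e^(−ax²).
State is unnormalized: ∫|Ψ|² dx = 0.67049, and ∫Ψ*·(−ħ²/2m · Ψ'') dx = 1.2285, so ⟨T⟩ = 1.2285 / 0.67049.
⟨T⟩ = 1.8323.

1.832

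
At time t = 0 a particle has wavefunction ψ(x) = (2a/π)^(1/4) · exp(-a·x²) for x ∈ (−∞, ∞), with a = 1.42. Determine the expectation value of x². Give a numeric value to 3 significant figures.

0.176

⟨x²⟩ = ∫ x²·|ψ|² dx (integrals over the domain).
Gaussian moments: ∫x^(2j)·e^(−2ax²) dx = (2j−1)!!/(4a)^j · √(π/(2a)), odd powers integrate to 0; here √(π/(2a)) = 1.0518.
⟨x²⟩ = 0.17606.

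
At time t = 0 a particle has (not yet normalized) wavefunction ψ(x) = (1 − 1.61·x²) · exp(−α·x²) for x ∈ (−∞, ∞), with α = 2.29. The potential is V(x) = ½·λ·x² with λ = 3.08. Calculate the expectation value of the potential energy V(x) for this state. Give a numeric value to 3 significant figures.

0.0927

⟨V⟩ = ∫ V(x)·|ψ|² dx / ∫|ψ|² dx.
Expand each integrand as polynomial × e^(−2αx²) and use ∫x^(2j)·e^(−2αx²) dx = (2j−1)!!/(4α)^j · √(π/(2α)), odd powers → 0; here √(π/(2α)) = 0.82821.
State is unnormalized: ∫|ψ|² dx = 0.61383, and ∫ψ*·V(x)·ψ dx = 0.056923, so ⟨V⟩ = 0.056923 / 0.61383.
⟨V⟩ = 0.092734.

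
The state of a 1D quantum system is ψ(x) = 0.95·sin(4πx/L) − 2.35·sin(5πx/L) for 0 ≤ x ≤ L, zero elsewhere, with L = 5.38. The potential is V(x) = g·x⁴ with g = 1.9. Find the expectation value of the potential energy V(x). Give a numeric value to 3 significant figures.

482.

⟨V⟩ = ∫ V(x)·|ψ|² dx / ∫|ψ|² dx.
On 0 ≤ x ≤ L (j ≠ l): ∫sin²(jπx/L) dx = L/2, ∫sin(jπx/L)·sin(lπx/L) dx = 0; diagonal moments ∫x·sin²(jπx/L) dx = L²/4, ∫x²·sin²(jπx/L) dx = L³·(1/6 − 1/(4j²π²)); cross terms ∫x·sin(jπx/L)·sin(lπx/L) dx = 0 for j + l even and −4jlL²/(π²(j² − l²)²) for j + l odd, ∫x²·sin(jπx/L)·sin(lπx/L) dx = (−1)^(j+l)·4jlL³/(π²(j² − l²)²); higher powers the same way via product-to-sum and parts.
State is unnormalized: ∫|ψ|² dx = 17.283, and ∫ψ*·V(x)·ψ dx = 8325.8, so ⟨V⟩ = 8325.8 / 17.283.
⟨V⟩ = 481.72.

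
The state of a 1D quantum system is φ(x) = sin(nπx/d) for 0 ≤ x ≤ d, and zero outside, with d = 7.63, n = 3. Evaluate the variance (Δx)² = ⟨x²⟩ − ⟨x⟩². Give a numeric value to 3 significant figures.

4.52

Compute ⟨x⟩ and ⟨x²⟩ separately, then (Δx)² = ⟨x²⟩ − ⟨x⟩².
With sin²θ = (1 − cos2θ)/2 on 0 ≤ x ≤ d: ∫sin²(nπx/d) dx = d/2, ∫x·sin²(nπx/d) dx = d²/4, ∫x²·sin²(nπx/d) dx = d³·(1/6 − 1/(4n²π²)); higher powers xᵏ the same way, integrating xᵏ·cos(2nπx/d) by parts.
Normalization: ∫|φ|² dx = 3.8150.
⟨x⟩ = 3.8150 and ⟨x²⟩ = 19.078.
(Δx)² = 19.078 − (3.8150)² = 4.5237.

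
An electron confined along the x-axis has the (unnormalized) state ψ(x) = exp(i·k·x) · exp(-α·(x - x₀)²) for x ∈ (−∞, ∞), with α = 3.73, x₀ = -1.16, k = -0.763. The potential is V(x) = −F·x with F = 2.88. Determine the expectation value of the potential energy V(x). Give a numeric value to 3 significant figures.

3.34

⟨V⟩ = ∫ V(x)·|ψ|² dx / ∫|ψ|² dx.
Gaussian moments (u = x − x₀): ∫u^(2j)·e^(−2αu²) du = (2j−1)!!/(4α)^j · √(π/(2α)), odd powers integrate to 0; here √(π/(2α)) = 0.64894.
State is unnormalized: ∫|ψ|² dx = 0.64894, and ∫ψ*·V(x)·ψ dx = 2.1680, so ⟨V⟩ = 2.1680 / 0.64894.
⟨V⟩ = 3.3408.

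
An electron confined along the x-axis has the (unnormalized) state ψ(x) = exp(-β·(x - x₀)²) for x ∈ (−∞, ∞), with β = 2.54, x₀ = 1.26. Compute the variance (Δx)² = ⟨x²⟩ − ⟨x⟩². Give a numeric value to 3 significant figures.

0.0984

Compute ⟨x⟩ and ⟨x²⟩ separately, then (Δx)² = ⟨x²⟩ − ⟨x⟩².
Gaussian moments (u = x − x₀): ∫u^(2j)·e^(−2βu²) du = (2j−1)!!/(4β)^j · √(π/(2β)), odd powers integrate to 0; here √(π/(2β)) = 0.78640.
Normalization: ∫|ψ|² dx = 0.78640.
⟨x⟩ = 1.2600 and ⟨x²⟩ = 1.6860.
(Δx)² = 1.6860 − (1.2600)² = 0.098425.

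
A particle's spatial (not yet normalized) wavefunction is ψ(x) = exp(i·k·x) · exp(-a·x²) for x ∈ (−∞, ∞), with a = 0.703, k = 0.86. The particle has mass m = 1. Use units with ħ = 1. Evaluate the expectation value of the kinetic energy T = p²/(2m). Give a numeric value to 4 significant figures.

T = −(ħ²/2m) d²/dx², so ⟨T⟩ = −(ħ²/2m) ∫ ψ*·ψ'' dx / ∫|ψ|² dx; with m = 1.
Gaussian moments: ∫x^(2j)·e^(−2ax²) dx = (2j−1)!!/(4a)^j · √(π/(2a)), odd powers integrate to 0; here √(π/(2a)) = 1.4948. Derivatives: ψ′ = (ik − 2ax)·ψ, ψ″ = ((ik − 2ax)² − 2a)·ψ; the odd-in-x pieces drop out.
State is unnormalized: ∫|ψ|² dx = 1.4948, and ∫ψ*·(−ħ²/2m · ψ'') dx = 1.0782, so ⟨T⟩ = 1.0782 / 1.4948.
⟨T⟩ = 0.72130.

0.7213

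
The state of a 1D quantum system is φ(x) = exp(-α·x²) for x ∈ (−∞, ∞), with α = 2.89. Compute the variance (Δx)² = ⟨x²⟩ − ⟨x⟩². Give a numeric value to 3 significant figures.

0.0865

Compute ⟨x⟩ and ⟨x²⟩ separately, then (Δx)² = ⟨x²⟩ − ⟨x⟩².
Gaussian moments: ∫x^(2j)·e^(−2αx²) dx = (2j−1)!!/(4α)^j · √(π/(2α)), odd powers integrate to 0; here √(π/(2α)) = 0.73724.
Normalization: ∫|φ|² dx = 0.73724.
⟨x⟩ = 0.0000 and ⟨x²⟩ = 0.086505.
(Δx)² = 0.086505 − (0.0000)² = 0.086505.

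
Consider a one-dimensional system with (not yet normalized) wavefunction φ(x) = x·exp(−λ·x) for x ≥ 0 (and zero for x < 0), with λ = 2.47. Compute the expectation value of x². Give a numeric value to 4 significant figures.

0.4917

⟨x²⟩ = ∫ x²·|φ|² dx / ∫|φ|² dx (integrals over the domain).
Every integrand reduces to terms xʲ·e^(−2λx) on [0, ∞); use ∫₀^∞ xʲ·e^(−2λx) dx = j!/(2λ)^(j+1).
State is unnormalized: ∫|φ|² dx = 0.016590, and ∫φ*·x²·φ dx = 0.0081579, so ⟨x²⟩ = 0.0081579 / 0.016590.
⟨x²⟩ = 0.49173.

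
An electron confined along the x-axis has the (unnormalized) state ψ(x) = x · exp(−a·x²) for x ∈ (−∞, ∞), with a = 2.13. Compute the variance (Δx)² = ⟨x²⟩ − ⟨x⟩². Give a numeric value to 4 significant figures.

Compute ⟨x⟩ and ⟨x²⟩ separately, then (Δx)² = ⟨x²⟩ − ⟨x⟩².
Expand each integrand as polynomial × e^(−2ax²) and use ∫x^(2j)·e^(−2ax²) dx = (2j−1)!!/(4a)^j · √(π/(2a)), odd powers → 0; here √(π/(2a)) = 0.85876.
Normalization: ∫|ψ|² dx = 0.10079.
⟨x⟩ = 0.0000 and ⟨x²⟩ = 0.35211.
(Δx)² = 0.35211 − (0.0000)² = 0.35211.

0.3521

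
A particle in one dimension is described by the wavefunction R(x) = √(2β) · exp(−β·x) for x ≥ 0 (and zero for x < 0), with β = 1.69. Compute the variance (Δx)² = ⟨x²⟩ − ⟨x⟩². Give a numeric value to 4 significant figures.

0.08753

Compute ⟨x⟩ and ⟨x²⟩ separately, then (Δx)² = ⟨x²⟩ − ⟨x⟩².
Every integrand reduces to terms xʲ·e^(−2βx) on [0, ∞); use ∫₀^∞ xʲ·e^(−2βx) dx = j!/(2β)^(j+1).
⟨x⟩ = 0.29586 and ⟨x²⟩ = 0.17506.
(Δx)² = 0.17506 − (0.29586)² = 0.087532.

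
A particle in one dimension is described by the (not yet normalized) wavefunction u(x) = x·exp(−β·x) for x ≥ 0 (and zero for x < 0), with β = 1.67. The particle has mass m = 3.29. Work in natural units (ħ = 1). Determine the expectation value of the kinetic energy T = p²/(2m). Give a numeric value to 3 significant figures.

0.424

T = −(ħ²/2m) d²/dx², so ⟨T⟩ = −(ħ²/2m) ∫ u*·u'' dx / ∫|u|² dx; with m = 3.29.
Differentiate x·exp(−β·x) with the product rule; every integrand then reduces to terms xʲ·e^(−2βx) on [0, ∞), with ∫₀^∞ xʲ·e^(−2βx) dx = j!/(2β)^(j+1).
State is unnormalized: ∫|u|² dx = 0.053677, and ∫u*·(−ħ²/2m · u'') dx = 0.022751, so ⟨T⟩ = 0.022751 / 0.053677.
⟨T⟩ = 0.42384.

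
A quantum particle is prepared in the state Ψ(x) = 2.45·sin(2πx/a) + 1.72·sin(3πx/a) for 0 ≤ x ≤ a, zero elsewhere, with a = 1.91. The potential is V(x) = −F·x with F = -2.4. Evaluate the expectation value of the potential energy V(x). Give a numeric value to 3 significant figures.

⟨V⟩ = ∫ V(x)·|Ψ|² dx / ∫|Ψ|² dx.
On 0 ≤ x ≤ a (j ≠ l): ∫sin²(jπx/a) dx = a/2, ∫sin(jπx/a)·sin(lπx/a) dx = 0; diagonal moments ∫x·sin²(jπx/a) dx = a²/4, ∫x²·sin²(jπx/a) dx = a³·(1/6 − 1/(4j²π²)); cross terms ∫x·sin(jπx/a)·sin(lπx/a) dx = 0 for j + l even and −4jla²/(π²(j² − l²)²) for j + l odd, ∫x²·sin(jπx/a)·sin(lπx/a) dx = (−1)^(j+l)·4jla³/(π²(j² − l²)²); higher powers the same way via product-to-sum and parts.
State is unnormalized: ∫|Ψ|² dx = 8.5577, and ∫Ψ*·V(x)·Ψ dx = 12.437, so ⟨V⟩ = 12.437 / 8.5577.
⟨V⟩ = 1.4533.

1.45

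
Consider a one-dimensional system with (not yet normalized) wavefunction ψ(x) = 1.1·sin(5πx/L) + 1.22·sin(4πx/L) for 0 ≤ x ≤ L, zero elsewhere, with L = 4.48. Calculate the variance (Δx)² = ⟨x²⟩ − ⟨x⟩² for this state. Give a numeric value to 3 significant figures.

0.824

Compute ⟨x⟩ and ⟨x²⟩ separately, then (Δx)² = ⟨x²⟩ − ⟨x⟩².
On 0 ≤ x ≤ L (j ≠ l): ∫sin²(jπx/L) dx = L/2, ∫sin(jπx/L)·sin(lπx/L) dx = 0; diagonal moments ∫x·sin²(jπx/L) dx = L²/4, ∫x²·sin²(jπx/L) dx = L³·(1/6 − 1/(4j²π²)); cross terms ∫x·sin(jπx/L)·sin(lπx/L) dx = 0 for j + l even and −4jlL²/(π²(j² − l²)²) for j + l odd, ∫x²·sin(jπx/L)·sin(lπx/L) dx = (−1)^(j+l)·4jlL³/(π²(j² − l²)²); higher powers the same way via product-to-sum and parts.
Normalization: ∫|ψ|² dx = 6.0444.
⟨x⟩ = 1.3482 and ⟨x²⟩ = 2.6414.
(Δx)² = 2.6414 − (1.3482)² = 0.82386.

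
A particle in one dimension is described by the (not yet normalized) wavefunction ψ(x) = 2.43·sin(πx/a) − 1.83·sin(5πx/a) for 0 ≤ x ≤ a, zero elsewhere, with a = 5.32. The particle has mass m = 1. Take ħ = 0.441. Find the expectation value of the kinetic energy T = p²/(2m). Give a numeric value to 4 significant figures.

T = −(ħ²/2m) d²/dx², so ⟨T⟩ = −(ħ²/2m) ∫ ψ*·ψ'' dx / ∫|ψ|² dx; with m = 1.
d²/dx² sin(jπx/a) = −(jπ/a)²·sin(jπx/a); on 0 ≤ x ≤ a, ∫sin²(jπx/a) dx = a/2 and ∫sin(jπx/a)·sin(lπx/a) dx = 0 for j ≠ l, so only diagonal terms survive in ∫|ψ|² and ∫ψ·ψ″; ∫ψ·ψ′ dx = [ψ²/2] between the walls = 0.
State is unnormalized: ∫|ψ|² dx = 24.615, and ∫ψ*·(−ħ²/2m · ψ'') dx = 8.0844, so ⟨T⟩ = 8.0844 / 24.615.
⟨T⟩ = 0.32843.

0.3284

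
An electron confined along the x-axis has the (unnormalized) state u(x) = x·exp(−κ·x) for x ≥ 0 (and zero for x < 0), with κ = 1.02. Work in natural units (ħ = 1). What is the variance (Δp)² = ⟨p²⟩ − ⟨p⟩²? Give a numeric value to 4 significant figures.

1.040

Compute ⟨p⟩ and ⟨p²⟩ separately; (Δp)² = ⟨p²⟩ − ⟨p⟩².
Differentiate x·exp(−κ·x) with the product rule; every integrand then reduces to terms xʲ·e^(−2κx) on [0, ∞), with ∫₀^∞ xʲ·e^(−2κx) dx = j!/(2κ)^(j+1).
Normalization: ∫|u|² dx = 0.23558.
⟨p⟩ = 0.0000 and ⟨p²⟩ = 1.0404.
(Δp)² = 1.0404 − (0.0000)² = 1.0404.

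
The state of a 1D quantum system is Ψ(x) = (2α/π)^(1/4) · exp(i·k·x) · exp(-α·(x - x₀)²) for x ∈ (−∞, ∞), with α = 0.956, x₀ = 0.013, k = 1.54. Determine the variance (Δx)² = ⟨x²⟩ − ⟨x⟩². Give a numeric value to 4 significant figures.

0.2615

Compute ⟨x⟩ and ⟨x²⟩ separately, then (Δx)² = ⟨x²⟩ − ⟨x⟩².
Gaussian moments (u = x − x₀): ∫u^(2j)·e^(−2αu²) du = (2j−1)!!/(4α)^j · √(π/(2α)), odd powers integrate to 0; here √(π/(2α)) = 1.2818.
⟨x⟩ = 0.013000 and ⟨x²⟩ = 0.26168.
(Δx)² = 0.26168 − (0.013000)² = 0.26151.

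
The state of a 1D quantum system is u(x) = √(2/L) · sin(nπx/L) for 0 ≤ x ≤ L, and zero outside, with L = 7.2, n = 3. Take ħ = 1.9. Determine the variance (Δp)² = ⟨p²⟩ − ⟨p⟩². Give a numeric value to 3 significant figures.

Compute ⟨p⟩ and ⟨p²⟩ separately; (Δp)² = ⟨p²⟩ − ⟨p⟩².
d/dx sin(nπx/L) = (nπ/L)·cos(nπx/L) and d²/dx² sin(nπx/L) = −(nπ/L)²·sin(nπx/L); on 0 ≤ x ≤ L, ∫sin²(nπx/L) dx = L/2 and ∫sin(nπx/L)·cos(nπx/L) dx = 0.
⟨p⟩ = 0.0000 and ⟨p²⟩ = 6.1856.
(Δp)² = 6.1856 − (0.0000)² = 6.1856.

6.19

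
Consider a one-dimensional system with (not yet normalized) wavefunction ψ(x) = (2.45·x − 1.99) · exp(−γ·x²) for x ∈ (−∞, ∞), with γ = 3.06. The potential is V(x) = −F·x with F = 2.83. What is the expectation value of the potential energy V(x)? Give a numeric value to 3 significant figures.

⟨V⟩ = ∫ V(x)·|ψ|² dx / ∫|ψ|² dx.
Expand each integrand as polynomial × e^(−2γx²) and use ∫x^(2j)·e^(−2γx²) dx = (2j−1)!!/(4γ)^j · √(π/(2γ)), odd powers → 0; here √(π/(2γ)) = 0.71647.
State is unnormalized: ∫|ψ|² dx = 3.1887, and ∫ψ*·V(x)·ψ dx = 1.6153, so ⟨V⟩ = 1.6153 / 3.1887.
⟨V⟩ = 0.50658.

0.507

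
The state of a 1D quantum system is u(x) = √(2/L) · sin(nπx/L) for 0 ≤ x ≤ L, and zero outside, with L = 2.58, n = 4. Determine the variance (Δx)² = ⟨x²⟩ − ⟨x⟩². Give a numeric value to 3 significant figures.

0.534

Compute ⟨x⟩ and ⟨x²⟩ separately, then (Δx)² = ⟨x²⟩ − ⟨x⟩².
With sin²θ = (1 − cos2θ)/2 on 0 ≤ x ≤ L: ∫sin²(nπx/L) dx = L/2, ∫x·sin²(nπx/L) dx = L²/4, ∫x²·sin²(nπx/L) dx = L³·(1/6 − 1/(4n²π²)); higher powers xᵏ the same way, integrating xᵏ·cos(2nπx/L) by parts.
⟨x⟩ = 1.2900 and ⟨x²⟩ = 2.1977.
(Δx)² = 2.1977 − (1.2900)² = 0.53362.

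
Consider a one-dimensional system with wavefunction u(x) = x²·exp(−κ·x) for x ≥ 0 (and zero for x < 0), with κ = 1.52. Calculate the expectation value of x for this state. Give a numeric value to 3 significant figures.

⟨x⟩ = ∫ x·|u|² dx / ∫|u|² dx (integrals over the domain).
Every integrand reduces to terms xʲ·e^(−2κx) on [0, ∞); use ∫₀^∞ xʲ·e^(−2κx) dx = j!/(2κ)^(j+1).
State is unnormalized: ∫|u|² dx = 0.092436, and ∫u*·x·u dx = 0.15203, so ⟨x⟩ = 0.15203 / 0.092436.
⟨x⟩ = 1.6447.

1.64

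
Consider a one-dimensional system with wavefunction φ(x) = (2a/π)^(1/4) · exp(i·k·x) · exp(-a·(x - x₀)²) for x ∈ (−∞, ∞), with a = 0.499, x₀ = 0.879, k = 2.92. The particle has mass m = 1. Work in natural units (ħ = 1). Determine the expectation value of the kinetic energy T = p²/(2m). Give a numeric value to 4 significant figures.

4.513

T = −(ħ²/2m) d²/dx², so ⟨T⟩ = −(ħ²/2m) ∫ φ*·φ'' dx; with m = 1.
Gaussian moments (u = x − x₀): ∫u^(2j)·e^(−2au²) du = (2j−1)!!/(4a)^j · √(π/(2a)), odd powers integrate to 0; here √(π/(2a)) = 1.7742. Derivatives: φ′ = (ik − 2au)·φ, φ″ = ((ik − 2au)² − 2a)·φ; the odd-in-u pieces drop out.
⟨T⟩ = 4.5127.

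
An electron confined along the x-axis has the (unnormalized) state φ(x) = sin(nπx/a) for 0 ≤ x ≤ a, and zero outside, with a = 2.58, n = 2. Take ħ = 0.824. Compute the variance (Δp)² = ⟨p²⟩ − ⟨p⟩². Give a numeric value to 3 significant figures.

Compute ⟨p⟩ and ⟨p²⟩ separately; (Δp)² = ⟨p²⟩ − ⟨p⟩².
d/dx sin(nπx/a) = (nπ/a)·cos(nπx/a) and d²/dx² sin(nπx/a) = −(nπ/a)²·sin(nπx/a); on 0 ≤ x ≤ a, ∫sin²(nπx/a) dx = a/2 and ∫sin(nπx/a)·cos(nπx/a) dx = 0.
Normalization: ∫|φ|² dx = 1.2900.
⟨p⟩ = 0.0000 and ⟨p²⟩ = 4.0269.
(Δp)² = 4.0269 − (0.0000)² = 4.0269.

4.03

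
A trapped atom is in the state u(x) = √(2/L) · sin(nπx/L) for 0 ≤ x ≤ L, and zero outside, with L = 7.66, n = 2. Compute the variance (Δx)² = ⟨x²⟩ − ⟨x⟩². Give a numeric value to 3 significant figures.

Compute ⟨x⟩ and ⟨x²⟩ separately, then (Δx)² = ⟨x²⟩ − ⟨x⟩².
With sin²θ = (1 − cos2θ)/2 on 0 ≤ x ≤ L: ∫sin²(nπx/L) dx = L/2, ∫x·sin²(nπx/L) dx = L²/4, ∫x²·sin²(nπx/L) dx = L³·(1/6 − 1/(4n²π²)); higher powers xᵏ the same way, integrating xᵏ·cos(2nπx/L) by parts.
⟨x⟩ = 3.8300 and ⟨x²⟩ = 18.815.
(Δx)² = 18.815 − (3.8300)² = 4.1465.

4.15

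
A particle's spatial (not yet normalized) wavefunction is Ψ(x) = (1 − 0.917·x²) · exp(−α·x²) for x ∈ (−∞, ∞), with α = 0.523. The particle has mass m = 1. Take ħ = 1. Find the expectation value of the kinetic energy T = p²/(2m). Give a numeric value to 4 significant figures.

1.204

T = −(ħ²/2m) d²/dx², so ⟨T⟩ = −(ħ²/2m) ∫ Ψ*·Ψ'' dx / ∫|Ψ|² dx; with m = 1.
Expand each integrand as polynomial × e^(−2αx²) and use ∫x^(2j)·e^(−2αx²) dx = (2j−1)!!/(4α)^j · √(π/(2α)), odd powers → 0; here √(π/(2α)) = 1.7330. Differentiate with the product rule, d/dx e^(−αx²) = −2αx·e^(−αx²).
State is unnormalized: ∫|Ψ|² dx = 1.2127, and ∫Ψ*·(−ħ²/2m · Ψ'') dx = 1.4600, so ⟨T⟩ = 1.4600 / 1.2127.
⟨T⟩ = 1.2040.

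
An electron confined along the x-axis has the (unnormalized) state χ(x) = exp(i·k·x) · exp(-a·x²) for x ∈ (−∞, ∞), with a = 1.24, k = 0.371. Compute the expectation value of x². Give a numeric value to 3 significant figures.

0.202

⟨x²⟩ = ∫ x²·|χ|² dx / ∫|χ|² dx (integrals over the domain).
Gaussian moments: ∫x^(2j)·e^(−2ax²) dx = (2j−1)!!/(4a)^j · √(π/(2a)), odd powers integrate to 0; here √(π/(2a)) = 1.1255.
State is unnormalized: ∫|χ|² dx = 1.1255, and ∫χ*·x²·χ dx = 0.22692, so ⟨x²⟩ = 0.22692 / 1.1255.
⟨x²⟩ = 0.20161.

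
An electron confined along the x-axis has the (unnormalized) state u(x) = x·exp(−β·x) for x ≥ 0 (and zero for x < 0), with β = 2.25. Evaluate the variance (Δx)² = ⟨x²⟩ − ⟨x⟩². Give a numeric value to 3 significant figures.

0.148

Compute ⟨x⟩ and ⟨x²⟩ separately, then (Δx)² = ⟨x²⟩ − ⟨x⟩².
Every integrand reduces to terms xʲ·e^(−2βx) on [0, ∞); use ∫₀^∞ xʲ·e^(−2βx) dx = j!/(2β)^(j+1).
Normalization: ∫|u|² dx = 0.021948.
⟨x⟩ = 0.66667 and ⟨x²⟩ = 0.59259.
(Δx)² = 0.59259 − (0.66667)² = 0.14815.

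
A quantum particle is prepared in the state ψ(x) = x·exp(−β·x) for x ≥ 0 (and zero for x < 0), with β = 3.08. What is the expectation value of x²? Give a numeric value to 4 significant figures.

0.3162

⟨x²⟩ = ∫ x²·|ψ|² dx / ∫|ψ|² dx (integrals over the domain).
Every integrand reduces to terms xʲ·e^(−2βx) on [0, ∞); use ∫₀^∞ xʲ·e^(−2βx) dx = j!/(2β)^(j+1).
State is unnormalized: ∫|ψ|² dx = 0.0085563, and ∫ψ*·x²·ψ dx = 0.0027059, so ⟨x²⟩ = 0.0027059 / 0.0085563.
⟨x²⟩ = 0.31624.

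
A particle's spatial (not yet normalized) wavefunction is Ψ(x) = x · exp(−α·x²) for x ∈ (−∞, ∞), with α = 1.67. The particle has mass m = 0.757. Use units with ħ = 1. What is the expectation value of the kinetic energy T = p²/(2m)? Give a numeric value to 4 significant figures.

T = −(ħ²/2m) d²/dx², so ⟨T⟩ = −(ħ²/2m) ∫ Ψ*·Ψ'' dx / ∫|Ψ|² dx; with m = 0.757.
Expand each integrand as polynomial × e^(−2αx²) and use ∫x^(2j)·e^(−2αx²) dx = (2j−1)!!/(4α)^j · √(π/(2α)), odd powers → 0; here √(π/(2α)) = 0.96984. Differentiate with the product rule, d/dx e^(−αx²) = −2αx·e^(−αx²).
State is unnormalized: ∫|Ψ|² dx = 0.14519, and ∫Ψ*·(−ħ²/2m · Ψ'') dx = 0.48044, so ⟨T⟩ = 0.48044 / 0.14519.
⟨T⟩ = 3.3091.

3.309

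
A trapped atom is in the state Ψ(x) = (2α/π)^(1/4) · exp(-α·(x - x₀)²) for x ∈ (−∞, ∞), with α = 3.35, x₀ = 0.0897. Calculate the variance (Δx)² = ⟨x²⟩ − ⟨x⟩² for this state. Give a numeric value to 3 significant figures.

0.0746

Compute ⟨x⟩ and ⟨x²⟩ separately, then (Δx)² = ⟨x²⟩ − ⟨x⟩².
Gaussian moments (u = x − x₀): ∫u^(2j)·e^(−2αu²) du = (2j−1)!!/(4α)^j · √(π/(2α)), odd powers integrate to 0; here √(π/(2α)) = 0.68476.
⟨x⟩ = 0.089700 and ⟨x²⟩ = 0.082673.
(Δx)² = 0.082673 − (0.089700)² = 0.074627.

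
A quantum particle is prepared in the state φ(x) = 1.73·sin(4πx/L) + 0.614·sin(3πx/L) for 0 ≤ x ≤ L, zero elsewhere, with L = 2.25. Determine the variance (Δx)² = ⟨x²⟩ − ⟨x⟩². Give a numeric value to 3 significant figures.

Compute ⟨x⟩ and ⟨x²⟩ separately, then (Δx)² = ⟨x²⟩ − ⟨x⟩².
On 0 ≤ x ≤ L (j ≠ l): ∫sin²(jπx/L) dx = L/2, ∫sin(jπx/L)·sin(lπx/L) dx = 0; diagonal moments ∫x·sin²(jπx/L) dx = L²/4, ∫x²·sin²(jπx/L) dx = L³·(1/6 − 1/(4j²π²)); cross terms ∫x·sin(jπx/L)·sin(lπx/L) dx = 0 for j + l even and −4jlL²/(π²(j² − l²)²) for j + l odd, ∫x²·sin(jπx/L)·sin(lπx/L) dx = (−1)^(j+l)·4jlL³/(π²(j² − l²)²); higher powers the same way via product-to-sum and parts.
Normalization: ∫|φ|² dx = 3.7911.
⟨x⟩ = 0.84343 and ⟨x²⟩ = 1.0365.
(Δx)² = 1.0365 − (0.84343)² = 0.32517.

0.325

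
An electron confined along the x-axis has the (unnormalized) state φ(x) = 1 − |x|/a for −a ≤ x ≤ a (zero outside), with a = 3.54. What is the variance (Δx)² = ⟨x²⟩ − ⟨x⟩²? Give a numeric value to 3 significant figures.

1.25

Compute ⟨x⟩ and ⟨x²⟩ separately, then (Δx)² = ⟨x²⟩ − ⟨x⟩².
φ is even, so ∫ over [−a, a] = 2∫₀ᵃ with φ = 1 − x/a there: ∫₀ᵃ (1 − x/a)² dx = a/3, ∫₀ᵃ x²(1 − x/a)² dx = a³/30, ∫₀ᵃ x⁴(1 − x/a)² dx = a⁵/105.
Normalization: ∫|φ|² dx = 2.3600.
⟨x⟩ = 0.0000 and ⟨x²⟩ = 1.2532.
(Δx)² = 1.2532 − (0.0000)² = 1.2532.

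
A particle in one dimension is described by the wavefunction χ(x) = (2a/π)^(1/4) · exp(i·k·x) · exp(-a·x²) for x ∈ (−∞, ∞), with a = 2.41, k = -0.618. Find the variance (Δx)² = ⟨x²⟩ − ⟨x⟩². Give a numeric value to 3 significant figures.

0.104

Compute ⟨x⟩ and ⟨x²⟩ separately, then (Δx)² = ⟨x²⟩ − ⟨x⟩².
Gaussian moments: ∫x^(2j)·e^(−2ax²) dx = (2j−1)!!/(4a)^j · √(π/(2a)), odd powers integrate to 0; here √(π/(2a)) = 0.80733.
⟨x⟩ = 0.0000 and ⟨x²⟩ = 0.10373.
(Δx)² = 0.10373 − (0.0000)² = 0.10373.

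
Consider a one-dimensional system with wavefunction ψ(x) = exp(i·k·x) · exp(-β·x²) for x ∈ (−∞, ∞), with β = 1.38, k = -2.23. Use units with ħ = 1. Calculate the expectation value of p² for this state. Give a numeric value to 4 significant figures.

6.353

p² ψ = −ħ² d²ψ/dx²; ⟨p²⟩ = −ħ² ∫ ψ*·ψ'' dx / ∫|ψ|² dx.
Gaussian moments: ∫x^(2j)·e^(−2βx²) dx = (2j−1)!!/(4β)^j · √(π/(2β)), odd powers integrate to 0; here √(π/(2β)) = 1.0669. Derivatives: ψ′ = (ik − 2βx)·ψ, ψ″ = ((ik − 2βx)² − 2β)·ψ; the odd-in-x pieces drop out.
State is unnormalized: ∫|ψ|² dx = 1.0669, and ∫ψ*·(−ħ² ψ'') dx = 6.7779, so ⟨p²⟩ = 6.7779 / 1.0669.
⟨p²⟩ = 6.3529.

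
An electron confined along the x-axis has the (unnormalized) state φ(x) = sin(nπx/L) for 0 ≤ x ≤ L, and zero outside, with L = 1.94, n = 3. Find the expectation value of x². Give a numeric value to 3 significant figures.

⟨x²⟩ = ∫ x²·|φ|² dx / ∫|φ|² dx (integrals over the domain).
With sin²θ = (1 − cos2θ)/2 on 0 ≤ x ≤ L: ∫sin²(nπx/L) dx = L/2, ∫x·sin²(nπx/L) dx = L²/4, ∫x²·sin²(nπx/L) dx = L³·(1/6 − 1/(4n²π²)); higher powers xᵏ the same way, integrating xᵏ·cos(2nπx/L) by parts.
State is unnormalized: ∫|φ|² dx = 0.97000, and ∫φ*·x²·φ dx = 1.1963, so ⟨x²⟩ = 1.1963 / 0.97000.
⟨x²⟩ = 1.2333.

1.23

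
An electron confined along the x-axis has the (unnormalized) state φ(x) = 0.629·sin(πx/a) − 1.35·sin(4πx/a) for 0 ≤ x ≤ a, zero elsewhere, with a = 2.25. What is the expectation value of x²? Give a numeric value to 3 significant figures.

1.68

⟨x²⟩ = ∫ x²·|φ|² dx / ∫|φ|² dx (integrals over the domain).
On 0 ≤ x ≤ a (j ≠ l): ∫sin²(jπx/a) dx = a/2, ∫sin(jπx/a)·sin(lπx/a) dx = 0; diagonal moments ∫x·sin²(jπx/a) dx = a²/4, ∫x²·sin²(jπx/a) dx = a³·(1/6 − 1/(4j²π²)); cross terms ∫x·sin(jπx/a)·sin(lπx/a) dx = 0 for j + l even and −4jla²/(π²(j² − l²)²) for j + l odd, ∫x²·sin(jπx/a)·sin(lπx/a) dx = (−1)^(j+l)·4jla³/(π²(j² − l²)²); higher powers the same way via product-to-sum and parts.
State is unnormalized: ∫|φ|² dx = 2.4954, and ∫φ*·x²·φ dx = 4.2034, so ⟨x²⟩ = 4.2034 / 2.4954.
⟨x²⟩ = 1.6844.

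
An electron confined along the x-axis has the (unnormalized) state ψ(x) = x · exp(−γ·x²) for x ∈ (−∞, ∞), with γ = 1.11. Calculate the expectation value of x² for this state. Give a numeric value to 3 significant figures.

0.676

⟨x²⟩ = ∫ x²·|ψ|² dx / ∫|ψ|² dx (integrals over the domain).
Expand each integrand as polynomial × e^(−2γx²) and use ∫x^(2j)·e^(−2γx²) dx = (2j−1)!!/(4γ)^j · √(π/(2γ)), odd powers → 0; here √(π/(2γ)) = 1.1896.
State is unnormalized: ∫|ψ|² dx = 0.26793, and ∫ψ*·x²·ψ dx = 0.18103, so ⟨x²⟩ = 0.18103 / 0.26793.
⟨x²⟩ = 0.67568.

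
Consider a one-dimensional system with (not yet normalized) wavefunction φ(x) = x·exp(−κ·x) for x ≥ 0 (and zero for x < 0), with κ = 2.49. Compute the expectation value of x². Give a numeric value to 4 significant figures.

⟨x²⟩ = ∫ x²·|φ|² dx / ∫|φ|² dx (integrals over the domain).
Every integrand reduces to terms xʲ·e^(−2κx) on [0, ∞); use ∫₀^∞ xʲ·e^(−2κx) dx = j!/(2κ)^(j+1).
State is unnormalized: ∫|φ|² dx = 0.016194, and ∫φ*·x²·φ dx = 0.0078355, so ⟨x²⟩ = 0.0078355 / 0.016194.
⟨x²⟩ = 0.48386.

0.4839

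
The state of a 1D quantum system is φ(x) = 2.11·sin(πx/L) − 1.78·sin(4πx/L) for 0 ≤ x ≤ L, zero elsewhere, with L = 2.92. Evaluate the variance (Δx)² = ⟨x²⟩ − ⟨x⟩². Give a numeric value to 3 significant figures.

0.445

Compute ⟨x⟩ and ⟨x²⟩ separately, then (Δx)² = ⟨x²⟩ − ⟨x⟩².
On 0 ≤ x ≤ L (j ≠ l): ∫sin²(jπx/L) dx = L/2, ∫sin(jπx/L)·sin(lπx/L) dx = 0; diagonal moments ∫x·sin²(jπx/L) dx = L²/4, ∫x²·sin²(jπx/L) dx = L³·(1/6 − 1/(4j²π²)); cross terms ∫x·sin(jπx/L)·sin(lπx/L) dx = 0 for j + l even and −4jlL²/(π²(j² − l²)²) for j + l odd, ∫x²·sin(jπx/L)·sin(lπx/L) dx = (−1)^(j+l)·4jlL³/(π²(j² − l²)²); higher powers the same way via product-to-sum and parts.
Normalization: ∫|φ|² dx = 11.126.
⟨x⟩ = 1.5015 and ⟨x²⟩ = 2.6997.
(Δx)² = 2.6997 − (1.5015)² = 0.44523.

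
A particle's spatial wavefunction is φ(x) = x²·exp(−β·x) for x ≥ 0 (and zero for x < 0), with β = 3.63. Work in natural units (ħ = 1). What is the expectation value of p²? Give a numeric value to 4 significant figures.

p² φ = −ħ² d²φ/dx²; ⟨p²⟩ = −ħ² ∫ φ*·φ'' dx / ∫|φ|² dx.
Differentiate x²·exp(−β·x) with the product rule; every integrand then reduces to terms xʲ·e^(−2βx) on [0, ∞), with ∫₀^∞ xʲ·e^(−2βx) dx = j!/(2β)^(j+1).
State is unnormalized: ∫|φ|² dx = 0.0011899, and ∫φ*·(−ħ² φ'') dx = 0.0052266, so ⟨p²⟩ = 0.0052266 / 0.0011899.
⟨p²⟩ = 4.3923.

4.392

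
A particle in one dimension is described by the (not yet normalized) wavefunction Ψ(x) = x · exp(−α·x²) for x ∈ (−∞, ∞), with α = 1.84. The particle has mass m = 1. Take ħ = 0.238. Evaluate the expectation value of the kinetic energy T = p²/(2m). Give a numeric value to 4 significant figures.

T = −(ħ²/2m) d²/dx², so ⟨T⟩ = −(ħ²/2m) ∫ Ψ*·Ψ'' dx / ∫|Ψ|² dx; with m = 1.
Expand each integrand as polynomial × e^(−2αx²) and use ∫x^(2j)·e^(−2αx²) dx = (2j−1)!!/(4α)^j · √(π/(2α)), odd powers → 0; here √(π/(2α)) = 0.92396. Differentiate with the product rule, d/dx e^(−αx²) = −2αx·e^(−αx²).
State is unnormalized: ∫|Ψ|² dx = 0.12554, and ∫Ψ*·(−ħ²/2m · Ψ'') dx = 0.019626, so ⟨T⟩ = 0.019626 / 0.12554.
⟨T⟩ = 0.15634.

0.1563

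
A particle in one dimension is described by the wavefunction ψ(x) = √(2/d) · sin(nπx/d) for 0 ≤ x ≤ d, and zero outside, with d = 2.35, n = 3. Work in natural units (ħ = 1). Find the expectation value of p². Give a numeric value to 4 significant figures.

16.08

p² ψ = −ħ² d²ψ/dx²; ⟨p²⟩ = −ħ² ∫ ψ*·ψ'' dx.
d/dx sin(nπx/d) = (nπ/d)·cos(nπx/d) and d²/dx² sin(nπx/d) = −(nπ/d)²·sin(nπx/d); on 0 ≤ x ≤ d, ∫sin²(nπx/d) dx = d/2 and ∫sin(nπx/d)·cos(nπx/d) dx = 0.
⟨p²⟩ = 16.084.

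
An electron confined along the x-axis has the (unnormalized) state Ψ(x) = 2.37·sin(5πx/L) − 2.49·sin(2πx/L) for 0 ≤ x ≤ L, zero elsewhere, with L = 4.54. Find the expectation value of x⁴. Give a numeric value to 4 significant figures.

93.07

⟨x⁴⟩ = ∫ x⁴·|Ψ|² dx / ∫|Ψ|² dx (integrals over the domain).
On 0 ≤ x ≤ L (j ≠ l): ∫sin²(jπx/L) dx = L/2, ∫sin(jπx/L)·sin(lπx/L) dx = 0; diagonal moments ∫x·sin²(jπx/L) dx = L²/4, ∫x²·sin²(jπx/L) dx = L³·(1/6 − 1/(4j²π²)); cross terms ∫x·sin(jπx/L)·sin(lπx/L) dx = 0 for j + l even and −4jlL²/(π²(j² − l²)²) for j + l odd, ∫x²·sin(jπx/L)·sin(lπx/L) dx = (−1)^(j+l)·4jlL³/(π²(j² − l²)²); higher powers the same way via product-to-sum and parts.
State is unnormalized: ∫|Ψ|² dx = 26.825, and ∫Ψ*·x⁴·Ψ dx = 2496.7, so ⟨x⁴⟩ = 2496.7 / 26.825.
⟨x⁴⟩ = 93.074.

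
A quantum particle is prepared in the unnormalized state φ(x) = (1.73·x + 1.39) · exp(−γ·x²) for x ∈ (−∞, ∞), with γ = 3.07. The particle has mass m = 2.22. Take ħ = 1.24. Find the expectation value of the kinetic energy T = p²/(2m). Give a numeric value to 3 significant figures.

1.30

T = −(ħ²/2m) d²/dx², so ⟨T⟩ = −(ħ²/2m) ∫ φ*·φ'' dx / ∫|φ|² dx; with m = 2.22.
Expand each integrand as polynomial × e^(−2γx²) and use ∫x^(2j)·e^(−2γx²) dx = (2j−1)!!/(4γ)^j · √(π/(2γ)), odd powers → 0; here √(π/(2γ)) = 0.71530. Differentiate with the product rule, d/dx e^(−γx²) = −2γx·e^(−γx²).
State is unnormalized: ∫|φ|² dx = 1.5564, and ∫φ*·(−ħ²/2m · φ'') dx = 2.0254, so ⟨T⟩ = 2.0254 / 1.5564.
⟨T⟩ = 1.3013.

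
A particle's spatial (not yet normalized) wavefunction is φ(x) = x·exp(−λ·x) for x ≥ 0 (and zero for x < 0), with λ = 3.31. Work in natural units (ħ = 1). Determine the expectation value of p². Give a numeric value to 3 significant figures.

11.0

p² φ = −ħ² d²φ/dx²; ⟨p²⟩ = −ħ² ∫ φ*·φ'' dx / ∫|φ|² dx.
Differentiate x·exp(−λ·x) with the product rule; every integrand then reduces to terms xʲ·e^(−2λx) on [0, ∞), with ∫₀^∞ xʲ·e^(−2λx) dx = j!/(2λ)^(j+1).
State is unnormalized: ∫|φ|² dx = 0.0068938, and ∫φ*·(−ħ² φ'') dx = 0.075529, so ⟨p²⟩ = 0.075529 / 0.0068938.
⟨p²⟩ = 10.956.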